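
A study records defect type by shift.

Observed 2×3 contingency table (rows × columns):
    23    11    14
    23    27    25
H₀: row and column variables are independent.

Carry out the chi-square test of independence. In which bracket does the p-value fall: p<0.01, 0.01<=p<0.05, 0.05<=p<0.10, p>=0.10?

Row totals [48, 75], col totals [46, 38, 39], n=123
χ² = (23−17.95)²/17.95 + (11−14.83)²/14.83 + (14−15.22)²/15.22 + (23−28.05)²/28.05 + (27−23.17)²/23.17 + (25−23.78)²/23.78 = 4.1107
df = 2
p-value (upper-tail) = 0.12805
→ bracket: p>=0.10

p-value bracket: p>=0.10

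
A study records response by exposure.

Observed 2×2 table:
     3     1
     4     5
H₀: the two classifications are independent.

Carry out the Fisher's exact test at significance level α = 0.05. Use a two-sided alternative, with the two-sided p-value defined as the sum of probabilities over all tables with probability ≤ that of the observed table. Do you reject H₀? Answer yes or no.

Margins: r₁=4, r₂=9, c₁=7, c₂=6, n=13
p_obs = C(4,3)·C(9,4)/C(13,7); sum pmf over tables with pmf ≤ p_obs
p-value (two-sided) = 0.55944
At α=0.05: p ≥ α → fail to reject H₀

reject H₀: no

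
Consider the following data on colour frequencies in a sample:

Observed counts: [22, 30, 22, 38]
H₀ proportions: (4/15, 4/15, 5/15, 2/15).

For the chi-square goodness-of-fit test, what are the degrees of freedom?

degrees of freedom = 3

df = k − 1 = 4 − 1 = 3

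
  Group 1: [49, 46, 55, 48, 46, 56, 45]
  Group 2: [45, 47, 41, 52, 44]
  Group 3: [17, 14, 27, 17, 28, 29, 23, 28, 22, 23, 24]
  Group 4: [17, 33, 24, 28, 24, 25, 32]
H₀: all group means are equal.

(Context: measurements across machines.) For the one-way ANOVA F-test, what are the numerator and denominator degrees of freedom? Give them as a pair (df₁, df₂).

degrees of freedom = [3, 26]

k = 4 groups, N = 30 total
df = (k−1, N−k) = (4−1, 30−4) = (3, 26)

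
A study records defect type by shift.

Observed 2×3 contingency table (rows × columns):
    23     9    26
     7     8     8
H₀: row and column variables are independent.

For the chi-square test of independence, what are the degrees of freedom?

degrees of freedom = 2

df = (r−1)(c−1) = (2−1)·(3−1) = 2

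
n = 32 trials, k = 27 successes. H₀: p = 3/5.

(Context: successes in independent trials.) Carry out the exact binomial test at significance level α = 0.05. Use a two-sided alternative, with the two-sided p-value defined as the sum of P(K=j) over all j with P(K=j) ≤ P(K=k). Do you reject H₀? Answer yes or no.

Exact binomial: n=32, k=27, p₀=3/5=0.6000
P(X=j) = C(n,j)·p₀^j·(1−p₀)^(n−j); p = Σ P(X=j) over j with P(X=j) ≤ P(X=27)
p-value (two-sided) = 0.00582
At α=0.05: p < α → reject H₀

reject H₀: yes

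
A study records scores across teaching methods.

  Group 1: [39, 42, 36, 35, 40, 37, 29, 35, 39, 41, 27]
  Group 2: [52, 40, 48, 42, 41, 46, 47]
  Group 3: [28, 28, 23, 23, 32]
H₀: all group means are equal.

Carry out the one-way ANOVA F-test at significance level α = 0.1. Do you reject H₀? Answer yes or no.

Group means [36.36, 45.14, 26.80], grand mean 36.957
SSB = Σnᵢ(x̄ᵢ−x̄)² = 988.754; SSW = ΣΣ(x−x̄ᵢ)² = 398.203
MSB = 988.754/2 = 494.3770; MSW = 398.203/20 = 19.9101
F = MSB/MSW = 24.8304
df = (2, 20)
p-value (upper-tail) = 0.00000
At α=0.1: p < α → reject H₀

reject H₀: yes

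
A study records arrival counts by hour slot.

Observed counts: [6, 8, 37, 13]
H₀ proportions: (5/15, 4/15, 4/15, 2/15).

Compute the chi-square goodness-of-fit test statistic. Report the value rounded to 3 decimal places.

test statistic = 41.457

n = 64; E_i = n·p_i = [21.33, 17.07, 17.07, 8.53]
χ² = (6−21.33)²/21.33 + (8−17.07)²/17.07 + (37−17.07)²/17.07 + (13−8.53)²/8.53 = 41.4570
df = 3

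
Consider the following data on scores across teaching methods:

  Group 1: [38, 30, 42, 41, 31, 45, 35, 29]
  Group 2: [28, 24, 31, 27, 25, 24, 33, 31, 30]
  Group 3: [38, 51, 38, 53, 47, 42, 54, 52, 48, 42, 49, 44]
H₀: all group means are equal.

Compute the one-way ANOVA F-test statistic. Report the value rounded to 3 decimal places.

Group means [36.38, 28.11, 46.50], grand mean 38.000
SSB = Σnᵢ(x̄ᵢ−x̄)² = 1768.236; SSW = ΣΣ(x−x̄ᵢ)² = 693.764
MSB = 1768.236/2 = 884.1181; MSW = 693.764/26 = 26.6832
F = MSB/MSW = 33.1339
df = (2, 26)

test statistic = 33.134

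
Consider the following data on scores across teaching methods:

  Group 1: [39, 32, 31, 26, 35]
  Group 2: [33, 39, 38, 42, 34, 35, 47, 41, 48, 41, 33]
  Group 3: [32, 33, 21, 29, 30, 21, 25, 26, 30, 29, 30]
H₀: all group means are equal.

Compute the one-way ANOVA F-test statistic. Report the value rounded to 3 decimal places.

Group means [32.60, 39.18, 27.82], grand mean 33.333
SSB = Σnᵢ(x̄ᵢ−x̄)² = 713.527; SSW = ΣΣ(x−x̄ᵢ)² = 534.473
MSB = 713.527/2 = 356.7636; MSW = 534.473/24 = 22.2697
F = MSB/MSW = 16.0201
df = (2, 24)

test statistic = 16.020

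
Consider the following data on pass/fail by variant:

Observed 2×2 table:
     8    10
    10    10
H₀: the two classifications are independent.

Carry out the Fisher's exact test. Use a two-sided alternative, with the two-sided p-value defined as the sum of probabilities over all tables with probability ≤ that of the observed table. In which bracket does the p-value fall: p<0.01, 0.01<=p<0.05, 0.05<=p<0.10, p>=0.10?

p-value bracket: p>=0.10

Margins: r₁=18, r₂=20, c₁=18, c₂=20, n=38
p_obs = C(18,8)·C(20,10)/C(38,18); sum pmf over tables with pmf ≤ p_obs
p-value (two-sided) = 0.75680
→ bracket: p>=0.10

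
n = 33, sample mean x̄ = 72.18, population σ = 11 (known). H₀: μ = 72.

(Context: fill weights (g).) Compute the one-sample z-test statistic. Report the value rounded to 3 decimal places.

test statistic = 0.094

SE = σ/√n = 11/√33 = 1.9149
z = (x̄−μ₀)/SE = (72.18−72)/1.9149 = 0.0940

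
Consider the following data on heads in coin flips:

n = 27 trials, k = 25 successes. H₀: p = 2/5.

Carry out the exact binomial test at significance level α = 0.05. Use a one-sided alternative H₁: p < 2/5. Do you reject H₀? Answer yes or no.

Exact binomial: n=27, k=25, p₀=2/5=0.4000
P(X≤25) from Σ C(n,i)·p₀^i·(1−p₀)^(n−i)
p-value (one-sided, H₁ less) = 1.00000
At α=0.05: p ≥ α → fail to reject H₀

reject H₀: no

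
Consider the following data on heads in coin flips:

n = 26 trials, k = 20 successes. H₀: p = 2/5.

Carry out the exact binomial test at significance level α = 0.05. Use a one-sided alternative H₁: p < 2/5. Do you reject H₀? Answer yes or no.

Exact binomial: n=26, k=20, p₀=2/5=0.4000
P(X≤20) from Σ C(n,i)·p₀^i·(1−p₀)^(n−i)
p-value (one-sided, H₁ less) = 0.99997
At α=0.05: p ≥ α → fail to reject H₀

reject H₀: no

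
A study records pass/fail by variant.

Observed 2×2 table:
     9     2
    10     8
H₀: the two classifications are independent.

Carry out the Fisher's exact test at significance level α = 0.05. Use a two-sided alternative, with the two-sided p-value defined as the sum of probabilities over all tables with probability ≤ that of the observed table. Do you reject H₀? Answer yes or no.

reject H₀: no

Margins: r₁=11, r₂=18, c₁=19, c₂=10, n=29
p_obs = C(11,9)·C(18,10)/C(29,19); sum pmf over tables with pmf ≤ p_obs
p-value (two-sided) = 0.23437
At α=0.05: p ≥ α → fail to reject H₀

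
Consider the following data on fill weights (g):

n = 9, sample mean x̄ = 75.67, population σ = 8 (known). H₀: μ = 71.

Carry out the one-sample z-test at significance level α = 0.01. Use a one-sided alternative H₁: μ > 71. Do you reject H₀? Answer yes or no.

reject H₀: no

SE = σ/√n = 8/√9 = 2.6667
z = (x̄−μ₀)/SE = (75.67−71)/2.6667 = 1.7513
p-value (one-sided, H₁ greater) = 0.03995
At α=0.01: p ≥ α → fail to reject H₀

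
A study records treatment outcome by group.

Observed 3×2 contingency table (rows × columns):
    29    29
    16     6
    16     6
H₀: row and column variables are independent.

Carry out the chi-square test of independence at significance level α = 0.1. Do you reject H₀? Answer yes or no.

Row totals [58, 22, 22], col totals [61, 41], n=102
χ² = (29−34.69)²/34.69 + (29−23.31)²/23.31 + (16−13.16)²/13.16 + (6−8.84)²/8.84 + (16−13.16)²/13.16 + (6−8.84)²/8.84 = 5.3760
df = 2
p-value (upper-tail) = 0.06802
At α=0.1: p < α → reject H₀

reject H₀: yes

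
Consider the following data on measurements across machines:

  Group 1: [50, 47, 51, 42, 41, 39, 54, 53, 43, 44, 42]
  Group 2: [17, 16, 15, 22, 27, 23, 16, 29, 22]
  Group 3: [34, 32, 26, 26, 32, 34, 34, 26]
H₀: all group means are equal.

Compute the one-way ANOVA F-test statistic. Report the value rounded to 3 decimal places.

Group means [46.00, 20.78, 30.50], grand mean 33.464
SSB = Σnᵢ(x̄ᵢ−x̄)² = 3247.409; SSW = ΣΣ(x−x̄ᵢ)² = 583.556
MSB = 3247.409/2 = 1623.7044; MSW = 583.556/25 = 23.3422
F = MSB/MSW = 69.5608
df = (2, 25)

test statistic = 69.561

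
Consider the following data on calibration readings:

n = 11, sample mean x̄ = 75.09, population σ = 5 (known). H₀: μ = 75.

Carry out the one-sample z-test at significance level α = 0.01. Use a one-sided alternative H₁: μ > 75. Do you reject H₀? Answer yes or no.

reject H₀: no

SE = σ/√n = 5/√11 = 1.5076
z = (x̄−μ₀)/SE = (75.09−75)/1.5076 = 0.0597
p-value (one-sided, H₁ greater) = 0.47620
At α=0.01: p ≥ α → fail to reject H₀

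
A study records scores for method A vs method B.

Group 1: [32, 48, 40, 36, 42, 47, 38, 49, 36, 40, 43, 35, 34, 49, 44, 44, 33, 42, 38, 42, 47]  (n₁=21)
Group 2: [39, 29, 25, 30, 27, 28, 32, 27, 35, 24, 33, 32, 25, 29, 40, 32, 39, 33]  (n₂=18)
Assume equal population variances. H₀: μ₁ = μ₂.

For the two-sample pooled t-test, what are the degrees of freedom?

degrees of freedom = 37

df = n₁ + n₂ − 2 = 21 + 18 − 2 = 37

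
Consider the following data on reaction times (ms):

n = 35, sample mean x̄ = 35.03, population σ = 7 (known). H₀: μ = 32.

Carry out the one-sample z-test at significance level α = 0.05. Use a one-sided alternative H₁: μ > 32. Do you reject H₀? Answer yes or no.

SE = σ/√n = 7/√35 = 1.1832
z = (x̄−μ₀)/SE = (35.03−32)/1.1832 = 2.5608
p-value (one-sided, H₁ greater) = 0.00522
At α=0.05: p < α → reject H₀

reject H₀: yes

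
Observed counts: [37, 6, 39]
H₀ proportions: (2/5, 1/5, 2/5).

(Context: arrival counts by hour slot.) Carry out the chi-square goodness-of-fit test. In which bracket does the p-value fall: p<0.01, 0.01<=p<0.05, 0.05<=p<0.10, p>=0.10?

p-value bracket: 0.01<=p<0.05

n = 82; E_i = n·p_i = [32.80, 16.40, 32.80]
χ² = (37−32.80)²/32.80 + (6−16.40)²/16.40 + (39−32.80)²/32.80 = 8.3049
df = 2
p-value (upper-tail) = 0.01573
→ bracket: 0.01<=p<0.05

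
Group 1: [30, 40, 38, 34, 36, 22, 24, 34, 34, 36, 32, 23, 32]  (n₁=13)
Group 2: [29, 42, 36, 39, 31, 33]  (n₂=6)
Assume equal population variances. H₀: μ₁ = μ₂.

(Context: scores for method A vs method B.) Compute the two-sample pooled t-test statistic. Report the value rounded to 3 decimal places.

x̄₁=31.923, s₁=5.722, n₁=13
x̄₂=35.000, s₂=4.940, n₂=6
s_p² = [12·5.722² + 5·4.940²]/17 = 30.2896
SE = √(s_p²·(1/13+1/6)) = 2.7163
t = (31.923−35.000)/2.7163 = -1.1328
df = 17

test statistic = -1.133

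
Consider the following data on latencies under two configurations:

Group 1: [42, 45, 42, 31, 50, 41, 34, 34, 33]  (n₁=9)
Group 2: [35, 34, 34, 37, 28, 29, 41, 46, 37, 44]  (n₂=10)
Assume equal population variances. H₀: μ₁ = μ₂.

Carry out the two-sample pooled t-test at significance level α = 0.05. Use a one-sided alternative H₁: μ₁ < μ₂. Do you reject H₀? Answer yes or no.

reject H₀: no

x̄₁=39.111, s₁=6.412, n₁=9
x̄₂=36.500, s₂=5.874, n₂=10
s_p² = [8·6.412² + 9·5.874²]/17 = 37.6111
SE = √(s_p²·(1/9+1/10)) = 2.8178
t = (39.111−36.500)/2.8178 = 0.9266
df = 17
p-value (one-sided, H₁ less) = 0.81646
At α=0.05: p ≥ α → fail to reject H₀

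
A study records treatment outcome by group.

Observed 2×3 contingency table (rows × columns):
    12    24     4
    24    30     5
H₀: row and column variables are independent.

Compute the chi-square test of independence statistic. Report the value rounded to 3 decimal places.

Row totals [40, 59], col totals [36, 54, 9], n=99
χ² = (12−14.55)²/14.55 + (24−21.82)²/21.82 + (4−3.64)²/3.64 + (24−21.45)²/21.45 + (30−32.18)²/32.18 + (5−5.36)²/5.36 = 1.1746
df = 2

test statistic = 1.175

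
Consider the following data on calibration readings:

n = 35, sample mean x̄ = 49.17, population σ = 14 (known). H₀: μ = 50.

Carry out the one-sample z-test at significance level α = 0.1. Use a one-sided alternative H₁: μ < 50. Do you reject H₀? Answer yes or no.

reject H₀: no

SE = σ/√n = 14/√35 = 2.3664
z = (x̄−μ₀)/SE = (49.17−50)/2.3664 = -0.3507
p-value (one-sided, H₁ less) = 0.36289
At α=0.1: p ≥ α → fail to reject H₀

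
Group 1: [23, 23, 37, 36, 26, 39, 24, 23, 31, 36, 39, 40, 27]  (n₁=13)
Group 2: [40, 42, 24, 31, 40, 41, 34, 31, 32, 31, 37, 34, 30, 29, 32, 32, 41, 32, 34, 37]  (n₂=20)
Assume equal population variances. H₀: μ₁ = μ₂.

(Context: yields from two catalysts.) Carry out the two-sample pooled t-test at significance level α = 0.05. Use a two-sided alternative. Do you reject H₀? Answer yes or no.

x̄₁=31.077, s₁=6.934, n₁=13
x̄₂=34.200, s₂=4.786, n₂=20
s_p² = [12·6.934² + 19·4.786²]/31 = 32.6491
SE = √(s_p²·(1/13+1/20)) = 2.0357
t = (31.077−34.200)/2.0357 = -1.5342
df = 31
p-value (two-sided) = 0.13513
At α=0.05: p ≥ α → fail to reject H₀

reject H₀: no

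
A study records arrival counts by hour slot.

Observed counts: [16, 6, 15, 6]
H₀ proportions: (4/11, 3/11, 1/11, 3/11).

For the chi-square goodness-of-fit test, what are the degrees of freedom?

degrees of freedom = 3

df = k − 1 = 4 − 1 = 3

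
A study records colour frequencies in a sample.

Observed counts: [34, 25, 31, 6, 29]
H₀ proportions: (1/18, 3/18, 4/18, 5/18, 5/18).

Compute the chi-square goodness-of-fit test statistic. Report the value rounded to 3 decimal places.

test statistic = 131.318

n = 125; E_i = n·p_i = [6.94, 20.83, 27.78, 34.72, 34.72]
χ² = (34−6.94)²/6.94 + (25−20.83)²/20.83 + (31−27.78)²/27.78 + (6−34.72)²/34.72 + (29−34.72)²/34.72 = 131.3176
df = 4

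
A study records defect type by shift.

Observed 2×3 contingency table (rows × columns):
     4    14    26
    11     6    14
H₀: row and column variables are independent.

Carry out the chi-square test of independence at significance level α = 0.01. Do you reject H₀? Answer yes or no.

reject H₀: no

Row totals [44, 31], col totals [15, 20, 40], n=75
χ² = (4−8.80)²/8.80 + (14−11.73)²/11.73 + (26−23.47)²/23.47 + (11−6.20)²/6.20 + (6−8.27)²/8.27 + (14−16.53)²/16.53 = 8.0554
df = 2
p-value (upper-tail) = 0.01782
At α=0.01: p ≥ α → fail to reject H₀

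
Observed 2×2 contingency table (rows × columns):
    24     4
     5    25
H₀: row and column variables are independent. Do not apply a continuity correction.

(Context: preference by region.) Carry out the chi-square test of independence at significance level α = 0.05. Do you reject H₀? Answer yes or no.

reject H₀: yes

Row totals [28, 30], col totals [29, 29], n=58
χ² = (24−14.00)²/14.00 + (4−14.00)²/14.00 + (5−15.00)²/15.00 + (25−15.00)²/15.00 = 27.6190
df = 1
p-value (upper-tail) = 0.00000
At α=0.05: p < α → reject H₀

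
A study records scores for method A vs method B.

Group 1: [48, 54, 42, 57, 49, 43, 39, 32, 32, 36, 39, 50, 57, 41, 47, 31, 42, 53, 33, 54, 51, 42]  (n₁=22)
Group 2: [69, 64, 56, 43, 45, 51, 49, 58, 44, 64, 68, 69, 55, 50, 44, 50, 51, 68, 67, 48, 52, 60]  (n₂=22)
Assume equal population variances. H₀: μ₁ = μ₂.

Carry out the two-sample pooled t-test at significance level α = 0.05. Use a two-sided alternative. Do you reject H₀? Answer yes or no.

reject H₀: yes

x̄₁=44.182, s₁=8.359, n₁=22
x̄₂=55.682, s₂=9.057, n₂=22
s_p² = [21·8.359² + 21·9.057²]/42 = 75.9535
SE = √(s_p²·(1/22+1/22)) = 2.6277
t = (44.182−55.682)/2.6277 = -4.3764
df = 42
p-value (two-sided) = 0.00008
At α=0.05: p < α → reject H₀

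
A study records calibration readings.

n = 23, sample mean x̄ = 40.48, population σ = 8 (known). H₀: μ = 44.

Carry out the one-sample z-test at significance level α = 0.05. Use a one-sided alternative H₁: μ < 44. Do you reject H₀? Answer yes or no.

reject H₀: yes

SE = σ/√n = 8/√23 = 1.6681
z = (x̄−μ₀)/SE = (40.48−44)/1.6681 = -2.1102
p-value (one-sided, H₁ less) = 0.01742
At α=0.05: p < α → reject H₀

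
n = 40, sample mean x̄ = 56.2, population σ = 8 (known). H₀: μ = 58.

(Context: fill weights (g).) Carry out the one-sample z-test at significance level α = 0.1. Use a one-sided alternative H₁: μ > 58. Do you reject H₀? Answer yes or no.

reject H₀: no

SE = σ/√n = 8/√40 = 1.2649
z = (x̄−μ₀)/SE = (56.2−58)/1.2649 = -1.4230
p-value (one-sided, H₁ greater) = 0.92264
At α=0.1: p ≥ α → fail to reject H₀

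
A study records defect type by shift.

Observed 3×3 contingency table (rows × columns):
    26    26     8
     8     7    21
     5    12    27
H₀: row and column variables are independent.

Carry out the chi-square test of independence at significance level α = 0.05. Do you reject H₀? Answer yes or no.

Row totals [60, 36, 44], col totals [39, 45, 56], n=140
χ² = (26−16.71)²/16.71 + (26−19.29)²/19.29 + (8−24.00)²/24.00 + (8−10.03)²/10.03 + (7−11.57)²/11.57 + (21−14.40)²/14.40 + (5−12.26)²/12.26 + (12−14.14)²/14.14 + (27−17.60)²/17.60 = 33.0462
df = 4
p-value (upper-tail) = 0.00000
At α=0.05: p < α → reject H₀

reject H₀: yes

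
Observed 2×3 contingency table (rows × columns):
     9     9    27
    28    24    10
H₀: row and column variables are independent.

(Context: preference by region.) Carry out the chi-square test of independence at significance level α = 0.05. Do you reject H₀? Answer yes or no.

Row totals [45, 62], col totals [37, 33, 37], n=107
χ² = (9−15.56)²/15.56 + (9−13.88)²/13.88 + (27−15.56)²/15.56 + (28−21.44)²/21.44 + (24−19.12)²/19.12 + (10−21.44)²/21.44 = 22.2464
df = 2
p-value (upper-tail) = 0.00001
At α=0.05: p < α → reject H₀

reject H₀: yes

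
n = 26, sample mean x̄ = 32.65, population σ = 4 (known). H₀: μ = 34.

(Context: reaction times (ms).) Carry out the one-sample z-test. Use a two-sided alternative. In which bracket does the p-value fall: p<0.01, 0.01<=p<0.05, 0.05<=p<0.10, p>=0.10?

SE = σ/√n = 4/√26 = 0.7845
z = (x̄−μ₀)/SE = (32.65−34)/0.7845 = -1.7209
p-value (two-sided) = 0.08527
→ bracket: 0.05<=p<0.10

p-value bracket: 0.05<=p<0.10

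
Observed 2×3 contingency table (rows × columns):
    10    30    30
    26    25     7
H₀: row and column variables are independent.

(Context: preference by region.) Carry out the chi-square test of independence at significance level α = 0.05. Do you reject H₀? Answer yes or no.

Row totals [70, 58], col totals [36, 55, 37], n=128
χ² = (10−19.69)²/19.69 + (30−30.08)²/30.08 + (30−20.23)²/20.23 + (26−16.31)²/16.31 + (25−24.92)²/24.92 + (7−16.77)²/16.77 = 20.9218
df = 2
p-value (upper-tail) = 0.00003
At α=0.05: p < α → reject H₀

reject H₀: yes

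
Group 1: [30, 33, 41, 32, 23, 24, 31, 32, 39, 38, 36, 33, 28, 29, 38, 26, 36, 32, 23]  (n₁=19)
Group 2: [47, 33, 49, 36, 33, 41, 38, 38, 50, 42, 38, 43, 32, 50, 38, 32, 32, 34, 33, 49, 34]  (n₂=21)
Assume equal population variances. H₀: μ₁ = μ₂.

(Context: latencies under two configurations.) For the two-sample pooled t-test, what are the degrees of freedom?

degrees of freedom = 38

df = n₁ + n₂ − 2 = 19 + 21 − 2 = 38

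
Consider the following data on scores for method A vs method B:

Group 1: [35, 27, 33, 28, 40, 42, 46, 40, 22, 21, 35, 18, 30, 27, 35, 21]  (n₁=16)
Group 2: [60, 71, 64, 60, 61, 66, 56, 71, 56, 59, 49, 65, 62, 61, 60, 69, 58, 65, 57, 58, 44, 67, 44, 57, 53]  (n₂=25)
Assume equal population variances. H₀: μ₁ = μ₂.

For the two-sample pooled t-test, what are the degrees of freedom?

degrees of freedom = 39

df = n₁ + n₂ − 2 = 16 + 25 − 2 = 39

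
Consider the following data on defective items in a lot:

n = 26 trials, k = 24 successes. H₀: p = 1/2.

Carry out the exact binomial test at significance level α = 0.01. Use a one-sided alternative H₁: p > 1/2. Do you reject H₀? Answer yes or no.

reject H₀: yes

Exact binomial: n=26, k=24, p₀=1/2=0.5000
P(X≥24) from Σ C(n,i)·p₀^i·(1−p₀)^(n−i)
p-value (one-sided, H₁ greater) = 0.00001
At α=0.01: p < α → reject H₀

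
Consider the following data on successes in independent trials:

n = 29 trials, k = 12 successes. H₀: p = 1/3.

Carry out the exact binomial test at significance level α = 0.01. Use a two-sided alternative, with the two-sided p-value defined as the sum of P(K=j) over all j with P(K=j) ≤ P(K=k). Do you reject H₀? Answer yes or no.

reject H₀: no

Exact binomial: n=29, k=12, p₀=1/3=0.3333
P(X=j) = C(n,j)·p₀^j·(1−p₀)^(n−j); p = Σ P(X=j) over j with P(X=j) ≤ P(X=12)
p-value (two-sided) = 0.43066
At α=0.01: p ≥ α → fail to reject H₀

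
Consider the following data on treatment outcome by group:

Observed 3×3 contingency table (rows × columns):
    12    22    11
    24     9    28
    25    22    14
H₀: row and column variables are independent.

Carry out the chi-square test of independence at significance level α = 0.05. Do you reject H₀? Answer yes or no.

reject H₀: yes

Row totals [45, 61, 61], col totals [61, 53, 53], n=167
χ² = (12−16.44)²/16.44 + (22−14.28)²/14.28 + (11−14.28)²/14.28 + (24−22.28)²/22.28 + (9−19.36)²/19.36 + (28−19.36)²/19.36 + (25−22.28)²/22.28 + (22−19.36)²/19.36 + (14−19.36)²/19.36 = 17.8314
df = 4
p-value (upper-tail) = 0.00133
At α=0.05: p < α → reject H₀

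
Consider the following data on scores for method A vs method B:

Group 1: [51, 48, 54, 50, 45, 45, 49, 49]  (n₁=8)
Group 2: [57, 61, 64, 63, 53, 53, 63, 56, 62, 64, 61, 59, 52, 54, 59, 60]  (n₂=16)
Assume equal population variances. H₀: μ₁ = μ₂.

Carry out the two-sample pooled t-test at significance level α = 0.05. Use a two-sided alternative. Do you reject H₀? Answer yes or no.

x̄₁=48.875, s₁=2.997, n₁=8
x̄₂=58.812, s₂=4.151, n₂=16
s_p² = [7·2.997² + 15·4.151²]/22 = 14.6051
SE = √(s_p²·(1/8+1/16)) = 1.6548
t = (48.875−58.812)/1.6548 = -6.0052
df = 22
p-value (two-sided) = 0.00000
At α=0.05: p < α → reject H₀

reject H₀: yes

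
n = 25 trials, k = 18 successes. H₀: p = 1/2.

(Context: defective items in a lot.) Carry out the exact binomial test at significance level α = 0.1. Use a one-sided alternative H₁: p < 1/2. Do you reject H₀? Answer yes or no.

Exact binomial: n=25, k=18, p₀=1/2=0.5000
P(X≤18) from Σ C(n,i)·p₀^i·(1−p₀)^(n−i)
p-value (one-sided, H₁ less) = 0.99268
At α=0.1: p ≥ α → fail to reject H₀

reject H₀: no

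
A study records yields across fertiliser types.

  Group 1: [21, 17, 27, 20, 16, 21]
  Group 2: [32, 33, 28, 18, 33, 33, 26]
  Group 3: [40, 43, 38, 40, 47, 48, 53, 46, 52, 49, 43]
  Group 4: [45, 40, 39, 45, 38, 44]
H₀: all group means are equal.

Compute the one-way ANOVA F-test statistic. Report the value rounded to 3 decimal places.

Group means [20.33, 29.00, 45.36, 41.83], grand mean 35.833
SSB = Σnᵢ(x̄ᵢ−x̄)² = 2983.455; SSW = ΣΣ(x−x̄ᵢ)² = 562.712
MSB = 2983.455/3 = 994.4848; MSW = 562.712/26 = 21.6428
F = MSB/MSW = 45.9500
df = (3, 26)

test statistic = 45.950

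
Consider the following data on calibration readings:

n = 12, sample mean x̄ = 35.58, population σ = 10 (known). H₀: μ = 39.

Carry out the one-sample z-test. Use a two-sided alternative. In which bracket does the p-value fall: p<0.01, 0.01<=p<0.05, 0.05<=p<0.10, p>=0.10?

p-value bracket: p>=0.10

SE = σ/√n = 10/√12 = 2.8868
z = (x̄−μ₀)/SE = (35.58−39)/2.8868 = -1.1847
p-value (two-sided) = 0.23613
→ bracket: p>=0.10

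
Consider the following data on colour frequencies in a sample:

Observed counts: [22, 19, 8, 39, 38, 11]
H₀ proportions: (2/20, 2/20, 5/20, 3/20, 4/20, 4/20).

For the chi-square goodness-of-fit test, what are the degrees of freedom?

degrees of freedom = 5

df = k − 1 = 6 − 1 = 5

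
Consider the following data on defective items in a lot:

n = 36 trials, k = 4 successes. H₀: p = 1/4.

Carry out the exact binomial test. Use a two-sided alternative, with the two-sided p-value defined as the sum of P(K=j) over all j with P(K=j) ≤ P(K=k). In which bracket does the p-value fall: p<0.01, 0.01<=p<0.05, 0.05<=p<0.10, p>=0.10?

Exact binomial: n=36, k=4, p₀=1/4=0.2500
P(X=j) = C(n,j)·p₀^j·(1−p₀)^(n−j); p = Σ P(X=j) over j with P(X=j) ≤ P(X=4)
p-value (two-sided) = 0.05507
→ bracket: 0.05<=p<0.10

p-value bracket: 0.05<=p<0.10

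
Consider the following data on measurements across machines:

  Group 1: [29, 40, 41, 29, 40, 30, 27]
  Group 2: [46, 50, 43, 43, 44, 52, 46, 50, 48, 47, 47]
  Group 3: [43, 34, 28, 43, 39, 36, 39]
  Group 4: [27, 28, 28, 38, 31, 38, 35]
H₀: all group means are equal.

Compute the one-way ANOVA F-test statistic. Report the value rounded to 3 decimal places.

test statistic = 18.160

Group means [33.71, 46.91, 37.43, 32.14], grand mean 38.719
SSB = Σnᵢ(x̄ᵢ−x̄)² = 1227.560; SSW = ΣΣ(x−x̄ᵢ)² = 630.909
MSB = 1227.560/3 = 409.1866; MSW = 630.909/28 = 22.5325
F = MSB/MSW = 18.1599
df = (3, 28)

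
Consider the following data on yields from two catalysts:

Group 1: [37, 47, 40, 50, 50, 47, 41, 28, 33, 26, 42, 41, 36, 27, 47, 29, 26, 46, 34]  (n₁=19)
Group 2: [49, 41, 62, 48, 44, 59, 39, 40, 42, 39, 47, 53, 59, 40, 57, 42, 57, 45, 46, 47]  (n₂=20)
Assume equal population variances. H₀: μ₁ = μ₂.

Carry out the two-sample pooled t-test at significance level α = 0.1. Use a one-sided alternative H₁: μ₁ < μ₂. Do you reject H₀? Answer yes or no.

reject H₀: yes

x̄₁=38.263, s₁=8.392, n₁=19
x̄₂=47.800, s₂=7.495, n₂=20
s_p² = [18·8.392² + 19·7.495²]/37 = 63.1050
SE = √(s_p²·(1/19+1/20)) = 2.5449
t = (38.263−47.800)/2.5449 = -3.7474
df = 37
p-value (one-sided, H₁ less) = 0.00030
At α=0.1: p < α → reject H₀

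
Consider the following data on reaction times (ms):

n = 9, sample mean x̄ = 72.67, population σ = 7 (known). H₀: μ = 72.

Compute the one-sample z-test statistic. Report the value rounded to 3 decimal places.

SE = σ/√n = 7/√9 = 2.3333
z = (x̄−μ₀)/SE = (72.67−72)/2.3333 = 0.2871

test statistic = 0.287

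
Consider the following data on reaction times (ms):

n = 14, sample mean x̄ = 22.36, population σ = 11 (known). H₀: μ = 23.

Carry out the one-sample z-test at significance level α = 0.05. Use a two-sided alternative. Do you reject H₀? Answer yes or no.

SE = σ/√n = 11/√14 = 2.9399
z = (x̄−μ₀)/SE = (22.36−23)/2.9399 = -0.2177
p-value (two-sided) = 0.82767
At α=0.05: p ≥ α → fail to reject H₀

reject H₀: no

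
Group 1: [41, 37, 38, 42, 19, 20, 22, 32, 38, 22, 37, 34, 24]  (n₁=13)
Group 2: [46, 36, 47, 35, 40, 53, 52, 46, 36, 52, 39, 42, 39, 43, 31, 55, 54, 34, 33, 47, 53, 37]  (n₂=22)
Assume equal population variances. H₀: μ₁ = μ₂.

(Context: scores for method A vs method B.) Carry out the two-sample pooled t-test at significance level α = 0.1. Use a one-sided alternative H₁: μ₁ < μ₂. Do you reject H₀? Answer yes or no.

x̄₁=31.231, s₁=8.546, n₁=13
x̄₂=43.182, s₂=7.688, n₂=22
s_p² = [12·8.546² + 21·7.688²]/33 = 64.1691
SE = √(s_p²·(1/13+1/22)) = 2.8023
t = (31.231−43.182)/2.8023 = -4.2647
df = 33
p-value (one-sided, H₁ less) = 0.00008
At α=0.1: p < α → reject H₀

reject H₀: yes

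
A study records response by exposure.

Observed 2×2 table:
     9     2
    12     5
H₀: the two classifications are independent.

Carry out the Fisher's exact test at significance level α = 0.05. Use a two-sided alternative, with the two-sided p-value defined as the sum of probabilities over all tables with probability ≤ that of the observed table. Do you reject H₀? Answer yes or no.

reject H₀: no

Margins: r₁=11, r₂=17, c₁=21, c₂=7, n=28
p_obs = C(11,9)·C(17,12)/C(28,21); sum pmf over tables with pmf ≤ p_obs
p-value (two-sided) = 0.66834
At α=0.05: p ≥ α → fail to reject H₀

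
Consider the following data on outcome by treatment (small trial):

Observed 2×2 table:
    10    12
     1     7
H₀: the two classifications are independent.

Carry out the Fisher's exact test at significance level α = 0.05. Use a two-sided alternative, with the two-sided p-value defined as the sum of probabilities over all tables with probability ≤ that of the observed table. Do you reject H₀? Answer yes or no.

reject H₀: no

Margins: r₁=22, r₂=8, c₁=11, c₂=19, n=30
p_obs = C(22,10)·C(8,1)/C(30,11); sum pmf over tables with pmf ≤ p_obs
p-value (two-sided) = 0.19870
At α=0.05: p ≥ α → fail to reject H₀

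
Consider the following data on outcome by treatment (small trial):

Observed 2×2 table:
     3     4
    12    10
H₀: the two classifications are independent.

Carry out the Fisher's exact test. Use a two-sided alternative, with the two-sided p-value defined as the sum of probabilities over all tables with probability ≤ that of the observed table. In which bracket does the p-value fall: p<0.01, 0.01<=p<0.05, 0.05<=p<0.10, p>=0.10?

p-value bracket: p>=0.10

Margins: r₁=7, r₂=22, c₁=15, c₂=14, n=29
p_obs = C(7,3)·C(22,12)/C(29,15); sum pmf over tables with pmf ≤ p_obs
p-value (two-sided) = 0.68166
→ bracket: p>=0.10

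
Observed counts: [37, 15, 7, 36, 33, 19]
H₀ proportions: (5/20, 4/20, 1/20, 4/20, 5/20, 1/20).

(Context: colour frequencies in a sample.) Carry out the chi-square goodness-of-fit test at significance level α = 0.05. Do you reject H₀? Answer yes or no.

reject H₀: yes

n = 147; E_i = n·p_i = [36.75, 29.40, 7.35, 29.40, 36.75, 7.35]
χ² = (37−36.75)²/36.75 + (15−29.40)²/29.40 + (7−7.35)²/7.35 + (36−29.40)²/29.40 + (33−36.75)²/36.75 + (19−7.35)²/7.35 = 27.4014
df = 5
p-value (upper-tail) = 0.00005
At α=0.05: p < α → reject H₀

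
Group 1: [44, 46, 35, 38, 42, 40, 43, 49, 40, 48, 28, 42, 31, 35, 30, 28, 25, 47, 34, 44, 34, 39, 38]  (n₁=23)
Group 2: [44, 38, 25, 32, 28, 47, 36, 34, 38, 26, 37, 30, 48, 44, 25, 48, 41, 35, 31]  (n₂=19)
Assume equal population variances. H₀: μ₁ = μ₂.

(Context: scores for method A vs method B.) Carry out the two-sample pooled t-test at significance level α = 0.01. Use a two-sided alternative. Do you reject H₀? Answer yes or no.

x̄₁=38.261, s₁=6.857, n₁=23
x̄₂=36.158, s₂=7.669, n₂=19
s_p² = [22·6.857² + 18·7.669²]/40 = 52.3240
SE = √(s_p²·(1/23+1/19)) = 2.2425
t = (38.261−36.158)/2.2425 = 0.9378
df = 40
p-value (two-sided) = 0.35399
At α=0.01: p ≥ α → fail to reject H₀

reject H₀: no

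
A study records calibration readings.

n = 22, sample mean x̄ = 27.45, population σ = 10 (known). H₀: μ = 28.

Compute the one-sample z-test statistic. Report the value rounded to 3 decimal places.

test statistic = -0.258

SE = σ/√n = 10/√22 = 2.1320
z = (x̄−μ₀)/SE = (27.45−28)/2.1320 = -0.2580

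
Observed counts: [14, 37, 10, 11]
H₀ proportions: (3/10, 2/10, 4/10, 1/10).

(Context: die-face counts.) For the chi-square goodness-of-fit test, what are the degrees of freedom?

df = k − 1 = 4 − 1 = 3

degrees of freedom = 3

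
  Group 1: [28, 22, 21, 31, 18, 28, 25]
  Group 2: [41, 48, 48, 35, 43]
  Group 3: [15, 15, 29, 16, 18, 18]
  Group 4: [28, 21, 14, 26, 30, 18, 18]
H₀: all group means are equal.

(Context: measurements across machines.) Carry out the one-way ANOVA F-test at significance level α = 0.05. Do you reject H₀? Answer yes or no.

Group means [24.71, 43.00, 18.50, 22.14], grand mean 26.160
SSB = Σnᵢ(x̄ᵢ−x̄)² = 1897.574; SSW = ΣΣ(x−x̄ᵢ)² = 599.786
MSB = 1897.574/3 = 632.5248; MSW = 599.786/21 = 28.5612
F = MSB/MSW = 22.1463
df = (3, 21)
p-value (upper-tail) = 0.00000
At α=0.05: p < α → reject H₀

reject H₀: yes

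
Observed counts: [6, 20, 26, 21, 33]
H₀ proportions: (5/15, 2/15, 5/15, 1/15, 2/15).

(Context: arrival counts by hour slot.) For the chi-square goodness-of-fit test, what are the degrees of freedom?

df = k − 1 = 5 − 1 = 4

degrees of freedom = 4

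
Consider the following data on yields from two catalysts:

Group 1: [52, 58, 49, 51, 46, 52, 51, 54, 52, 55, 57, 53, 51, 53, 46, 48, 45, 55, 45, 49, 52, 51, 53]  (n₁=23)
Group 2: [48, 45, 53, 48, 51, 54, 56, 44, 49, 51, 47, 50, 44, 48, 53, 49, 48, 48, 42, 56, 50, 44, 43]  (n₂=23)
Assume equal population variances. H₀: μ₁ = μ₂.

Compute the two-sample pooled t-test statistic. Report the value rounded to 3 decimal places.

test statistic = 2.224

x̄₁=51.217, s₁=3.567, n₁=23
x̄₂=48.739, s₂=3.980, n₂=23
s_p² = [22·3.567² + 22·3.980²]/44 = 14.2806
SE = √(s_p²·(1/23+1/23)) = 1.1144
t = (51.217−48.739)/1.1144 = 2.2239
df = 44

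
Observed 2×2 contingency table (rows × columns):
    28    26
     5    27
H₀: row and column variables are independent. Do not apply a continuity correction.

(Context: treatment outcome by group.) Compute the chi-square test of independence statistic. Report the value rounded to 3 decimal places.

test statistic = 11.151

Row totals [54, 32], col totals [33, 53], n=86
χ² = (28−20.72)²/20.72 + (26−33.28)²/33.28 + (5−12.28)²/12.28 + (27−19.72)²/19.72 = 11.1510
df = 1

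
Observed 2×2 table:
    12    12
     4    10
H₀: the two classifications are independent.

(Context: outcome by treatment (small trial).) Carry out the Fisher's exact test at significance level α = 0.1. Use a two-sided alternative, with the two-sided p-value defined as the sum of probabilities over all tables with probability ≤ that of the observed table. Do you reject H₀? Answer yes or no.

Margins: r₁=24, r₂=14, c₁=16, c₂=22, n=38
p_obs = C(24,12)·C(14,4)/C(38,16); sum pmf over tables with pmf ≤ p_obs
p-value (two-sided) = 0.30871
At α=0.1: p ≥ α → fail to reject H₀

reject H₀: no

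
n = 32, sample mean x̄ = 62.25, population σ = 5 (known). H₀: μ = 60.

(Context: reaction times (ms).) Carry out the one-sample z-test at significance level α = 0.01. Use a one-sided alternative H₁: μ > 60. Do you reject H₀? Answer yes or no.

SE = σ/√n = 5/√32 = 0.8839
z = (x̄−μ₀)/SE = (62.25−60)/0.8839 = 2.5456
p-value (one-sided, H₁ greater) = 0.00545
At α=0.01: p < α → reject H₀

reject H₀: yes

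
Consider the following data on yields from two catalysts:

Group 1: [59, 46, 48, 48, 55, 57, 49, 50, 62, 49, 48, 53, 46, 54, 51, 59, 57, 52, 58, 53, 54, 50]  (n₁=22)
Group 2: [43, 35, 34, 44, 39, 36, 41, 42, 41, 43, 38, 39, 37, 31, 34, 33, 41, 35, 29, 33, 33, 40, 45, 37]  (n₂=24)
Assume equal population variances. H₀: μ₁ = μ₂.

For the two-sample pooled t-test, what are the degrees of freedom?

degrees of freedom = 44

df = n₁ + n₂ − 2 = 22 + 24 − 2 = 44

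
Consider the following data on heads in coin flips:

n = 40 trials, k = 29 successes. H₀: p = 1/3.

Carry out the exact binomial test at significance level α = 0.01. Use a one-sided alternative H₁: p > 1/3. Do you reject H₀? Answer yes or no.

reject H₀: yes

Exact binomial: n=40, k=29, p₀=1/3=0.3333
P(X≥29) from Σ C(n,i)·p₀^i·(1−p₀)^(n−i)
p-value (one-sided, H₁ greater) = 0.00000
At α=0.01: p < α → reject H₀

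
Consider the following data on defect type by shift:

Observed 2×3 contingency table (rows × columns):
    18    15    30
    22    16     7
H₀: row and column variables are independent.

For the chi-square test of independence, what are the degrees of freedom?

df = (r−1)(c−1) = (2−1)·(3−1) = 2

degrees of freedom = 2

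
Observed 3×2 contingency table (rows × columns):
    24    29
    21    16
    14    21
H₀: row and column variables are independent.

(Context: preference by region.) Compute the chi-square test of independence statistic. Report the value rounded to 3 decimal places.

Row totals [53, 37, 35], col totals [59, 66], n=125
χ² = (24−25.02)²/25.02 + (29−27.98)²/27.98 + (21−17.46)²/17.46 + (16−19.54)²/19.54 + (14−16.52)²/16.52 + (21−18.48)²/18.48 = 2.1622
df = 2

test statistic = 2.162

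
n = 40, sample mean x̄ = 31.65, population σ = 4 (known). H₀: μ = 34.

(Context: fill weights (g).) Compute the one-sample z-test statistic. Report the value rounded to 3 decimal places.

test statistic = -3.716

SE = σ/√n = 4/√40 = 0.6325
z = (x̄−μ₀)/SE = (31.65−34)/0.6325 = -3.7157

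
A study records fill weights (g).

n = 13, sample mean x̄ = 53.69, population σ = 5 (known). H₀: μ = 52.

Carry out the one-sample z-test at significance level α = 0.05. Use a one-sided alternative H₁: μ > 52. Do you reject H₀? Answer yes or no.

reject H₀: no

SE = σ/√n = 5/√13 = 1.3868
z = (x̄−μ₀)/SE = (53.69−52)/1.3868 = 1.2187
p-value (one-sided, H₁ greater) = 0.11148
At α=0.05: p ≥ α → fail to reject H₀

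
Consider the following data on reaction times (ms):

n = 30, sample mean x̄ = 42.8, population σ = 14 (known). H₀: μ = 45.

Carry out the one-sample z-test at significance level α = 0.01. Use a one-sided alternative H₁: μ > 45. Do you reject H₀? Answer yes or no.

reject H₀: no

SE = σ/√n = 14/√30 = 2.5560
z = (x̄−μ₀)/SE = (42.8−45)/2.5560 = -0.8607
p-value (one-sided, H₁ greater) = 0.80530
At α=0.01: p ≥ α → fail to reject H₀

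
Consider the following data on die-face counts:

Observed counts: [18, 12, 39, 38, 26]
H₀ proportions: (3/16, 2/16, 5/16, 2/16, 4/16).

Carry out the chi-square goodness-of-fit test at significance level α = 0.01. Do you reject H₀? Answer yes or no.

reject H₀: yes

n = 133; E_i = n·p_i = [24.94, 16.62, 41.56, 16.62, 33.25]
χ² = (18−24.94)²/24.94 + (12−16.62)²/16.62 + (39−41.56)²/41.56 + (38−16.62)²/16.62 + (26−33.25)²/33.25 = 32.4376
df = 4
p-value (upper-tail) = 0.00000
At α=0.01: p < α → reject H₀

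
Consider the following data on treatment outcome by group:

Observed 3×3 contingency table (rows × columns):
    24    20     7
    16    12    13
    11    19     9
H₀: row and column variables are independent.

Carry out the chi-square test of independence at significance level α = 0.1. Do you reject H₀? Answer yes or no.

Row totals [51, 41, 39], col totals [51, 51, 29], n=131
χ² = (24−19.85)²/19.85 + (20−19.85)²/19.85 + (7−11.29)²/11.29 + (16−15.96)²/15.96 + (12−15.96)²/15.96 + (13−9.08)²/9.08 + (11−15.18)²/15.18 + (19−15.18)²/15.18 + (9−8.63)²/8.63 = 7.3038
df = 4
p-value (upper-tail) = 0.12068
At α=0.1: p ≥ α → fail to reject H₀

reject H₀: no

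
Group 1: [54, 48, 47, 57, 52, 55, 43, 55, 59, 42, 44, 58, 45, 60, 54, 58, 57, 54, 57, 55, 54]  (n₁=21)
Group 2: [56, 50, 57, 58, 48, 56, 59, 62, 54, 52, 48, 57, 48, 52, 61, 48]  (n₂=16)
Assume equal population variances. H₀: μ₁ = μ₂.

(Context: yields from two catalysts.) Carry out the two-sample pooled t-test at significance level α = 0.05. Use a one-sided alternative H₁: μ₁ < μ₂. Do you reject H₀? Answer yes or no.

x̄₁=52.762, s₁=5.594, n₁=21
x̄₂=54.125, s₂=4.815, n₂=16
s_p² = [20·5.594² + 15·4.815²]/35 = 27.8160
SE = √(s_p²·(1/21+1/16)) = 1.7502
t = (52.762−54.125)/1.7502 = -0.7788
df = 35
p-value (one-sided, H₁ less) = 0.22065
At α=0.05: p ≥ α → fail to reject H₀

reject H₀: no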